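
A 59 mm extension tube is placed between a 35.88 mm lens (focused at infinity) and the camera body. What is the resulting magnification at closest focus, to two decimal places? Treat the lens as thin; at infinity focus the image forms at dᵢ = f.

1.64×

The tube moves the image plane from f to f + e, so dᵢ = 35.88 + 59 = 94.88 mm. Focus is achieved when 1/f = 1/dₒ + 1/dᵢ, giving dₒ = 1/(1/f − 1/(f+e)).
Magnification m = dᵢ/dₒ = (f+e)·(1/f − 1/(f+e)) = e/f = 59/35.88 ≈ 1.6444.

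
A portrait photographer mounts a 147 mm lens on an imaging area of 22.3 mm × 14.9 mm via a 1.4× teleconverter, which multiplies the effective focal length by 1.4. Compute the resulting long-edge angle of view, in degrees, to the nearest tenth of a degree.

6.2°

Effective focal length f = 147 × 1.4 = 205.8 mm.
α = 2·arctan(22.3 / (2 × 205.8)) = 2·arctan(0.05418) ≈ 6.2024°.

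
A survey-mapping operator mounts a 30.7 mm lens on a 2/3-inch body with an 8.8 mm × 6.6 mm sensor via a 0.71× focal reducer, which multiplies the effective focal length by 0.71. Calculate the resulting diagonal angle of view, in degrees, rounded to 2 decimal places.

28.32°

Effective focal length f = 30.7 × 0.71 = 21.797 mm.
Sensor diagonal = √(8.8² + 6.6²) = √121.0000 ≈ 11.0000 mm.
α = 2·arctan(11.000 / (2 × 21.797)) = 2·arctan(0.25233) ≈ 28.3235°.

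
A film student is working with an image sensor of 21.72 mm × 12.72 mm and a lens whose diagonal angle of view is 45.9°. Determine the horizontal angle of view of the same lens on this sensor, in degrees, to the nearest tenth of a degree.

Sensor diagonal = √(21.72² + 12.72²) = √633.5568 ≈ 25.1706 mm.
From the diagonal AOV: f = 25.1706 / (2·tan(22.95°)) = 25.1706 / 0.84689 ≈ 29.7211 mm.
Horizontal AOV = 2·arctan(21.72 / (2 × 29.7211)) = 2·arctan(0.36540) ≈ 40.1443°.

40.1°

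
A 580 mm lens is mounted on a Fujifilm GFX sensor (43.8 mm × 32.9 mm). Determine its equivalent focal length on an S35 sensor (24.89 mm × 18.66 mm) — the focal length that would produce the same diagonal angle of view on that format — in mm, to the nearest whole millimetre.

Sensor diagonal = √(43.8² + 32.9²) = √3000.8500 ≈ 54.7800 mm.
Sensor diagonal = √(24.89² + 18.66²) = √967.7077 ≈ 31.1080 mm.
Equal angle of view means equal diagonal/f ratio, so f₂ = f₁ · (diagonal₂/diagonal₁) = 580 × 31.1080/54.7800.
f₂ = 580 × 0.56787 ≈ 329.365 mm.

329 mm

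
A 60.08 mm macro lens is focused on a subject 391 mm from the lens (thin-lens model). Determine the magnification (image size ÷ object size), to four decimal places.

Thin lens: 1/f = 1/dₒ + 1/dᵢ → 1/dᵢ = 1/60.08 − 1/391 = 0.0140869 mm⁻¹, so dᵢ ≈ 70.9878 mm.
Magnification m = dᵢ/dₒ = 70.9878/391 ≈ 0.18155.

0.1816×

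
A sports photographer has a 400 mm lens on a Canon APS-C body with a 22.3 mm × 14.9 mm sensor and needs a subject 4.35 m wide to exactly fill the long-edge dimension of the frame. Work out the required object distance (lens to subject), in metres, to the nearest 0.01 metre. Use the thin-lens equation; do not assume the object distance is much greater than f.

W: 4.35 m = 4350 mm.
Magnification m = w/W = dᵢ/dₒ; combined with 1/f = 1/dₒ + 1/dᵢ this gives dₒ = f·(1 + W/w).
dₒ = 400 mm × (1 + 4350/22.3) = 400 × 196.0673 ≈ 78426.906 mm = 78.4269 m.

78.43 m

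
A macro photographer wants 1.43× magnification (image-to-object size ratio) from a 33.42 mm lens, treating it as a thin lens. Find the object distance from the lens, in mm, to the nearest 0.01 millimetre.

56.79 mm

With m = dᵢ/dₒ and 1/f = 1/dₒ + 1/dᵢ, substituting dᵢ = m·dₒ gives 1/f = (1 + 1/m)/dₒ, hence dₒ = f·(1 + 1/m).
dₒ = 33.42 × (1 + 1/1.43) = 33.42 × 1.69930 ≈ 56.791 mm.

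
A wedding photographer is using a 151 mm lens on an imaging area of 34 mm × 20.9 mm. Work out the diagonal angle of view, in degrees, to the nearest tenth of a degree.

15.1°

Sensor diagonal = √(34² + 20.9²) = √1592.8100 ≈ 39.9100 mm.
Angle of view α = 2·arctan(d/2f) with d = 39.9100 mm and f = 151 mm.
d/2f = 0.13215; arctan(0.13215) ≈ 7.5282°, so α ≈ 15.0563°.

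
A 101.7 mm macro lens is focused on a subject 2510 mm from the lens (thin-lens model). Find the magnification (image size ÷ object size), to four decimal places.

Thin lens: 1/f = 1/dₒ + 1/dᵢ → 1/dᵢ = 1/101.7 − 1/2510 = 0.0094344 mm⁻¹, so dᵢ ≈ 105.9947 mm.
Magnification m = dᵢ/dₒ = 105.9947/2510 ≈ 0.04223.

0.0422×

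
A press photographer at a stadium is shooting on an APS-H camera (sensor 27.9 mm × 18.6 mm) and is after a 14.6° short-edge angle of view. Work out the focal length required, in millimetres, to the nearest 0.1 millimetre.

From α = 2·arctan(h/2f) we get f = h / (2·tan(α/2)).
With h = 18.6 mm and α/2 = 7.3°, tan(α/2) ≈ 0.12810, so f ≈ 18.6 / 0.25621 ≈ 72.5979 mm.

72.6 mm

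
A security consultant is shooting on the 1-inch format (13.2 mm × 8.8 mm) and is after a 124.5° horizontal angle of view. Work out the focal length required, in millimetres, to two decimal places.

From α = 2·arctan(w/2f) we get f = w / (2·tan(α/2)).
With w = 13.2 mm and α/2 = 62.25°, tan(α/2) ≈ 1.90069, so f ≈ 13.2 / 3.80137 ≈ 3.4724 mm.

3.47 mm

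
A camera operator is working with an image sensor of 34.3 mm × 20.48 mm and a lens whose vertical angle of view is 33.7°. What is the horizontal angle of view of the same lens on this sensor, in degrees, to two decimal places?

53.79°

From the vertical AOV: f = 20.48 / (2·tan(16.85°)) = 20.48 / 0.60574 ≈ 33.8099 mm.
Horizontal AOV = 2·arctan(34.3 / (2 × 33.8099)) = 2·arctan(0.50725) ≈ 53.7927°.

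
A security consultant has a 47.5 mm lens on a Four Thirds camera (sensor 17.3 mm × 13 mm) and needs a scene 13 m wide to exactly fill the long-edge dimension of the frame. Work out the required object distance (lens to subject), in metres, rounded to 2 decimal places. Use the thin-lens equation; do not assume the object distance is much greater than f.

35.74 m

W: 13 m = 13000 mm.
Magnification m = w/W = dᵢ/dₒ; combined with 1/f = 1/dₒ + 1/dᵢ this gives dₒ = f·(1 + W/w).
dₒ = 47.5 mm × (1 + 13000/17.3) = 47.5 × 752.4451 ≈ 35741.142 mm = 35.7411 m.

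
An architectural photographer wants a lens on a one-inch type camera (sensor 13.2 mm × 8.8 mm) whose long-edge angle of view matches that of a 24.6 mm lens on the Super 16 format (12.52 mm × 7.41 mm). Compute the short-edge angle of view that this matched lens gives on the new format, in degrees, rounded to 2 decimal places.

19.26°

Equal long-edge AOV ⇒ f₂ = f₁ · 13.2/12.52 = 24.6 × 1.05431 ≈ 25.9361 mm.
Short-edge AOV on the new format = 2·arctan(8.8 / (2 × 25.9361)) = 2·arctan(0.16965) ≈ 19.2569°.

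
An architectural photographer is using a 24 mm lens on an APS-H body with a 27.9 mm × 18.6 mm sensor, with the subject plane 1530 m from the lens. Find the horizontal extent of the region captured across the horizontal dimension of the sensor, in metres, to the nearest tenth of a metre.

dₒ: 1530 m = 1.53e+06 mm.
Similar triangles through the lens centre give W/dₒ = w/dᵢ; with 1/f = 1/dₒ + 1/dᵢ this gives W = w·(dₒ − f)/f.
W = 27.9 mm × (1.53e+06 − 24) / 24 = 27.9 × 63749.0000 ≈ 1778597.100 mm = 1778.6 m.

1778.6 m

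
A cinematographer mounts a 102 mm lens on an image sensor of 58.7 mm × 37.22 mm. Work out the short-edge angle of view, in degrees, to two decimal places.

20.68°

Angle of view α = 2·arctan(h/2f) with h = 37.22 mm and f = 102 mm.
h/2f = 0.18245; arctan(0.18245) ≈ 10.3399°, so α ≈ 20.6799°.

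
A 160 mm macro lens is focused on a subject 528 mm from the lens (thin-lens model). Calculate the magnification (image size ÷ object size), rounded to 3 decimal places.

Thin lens: 1/f = 1/dₒ + 1/dᵢ → 1/dᵢ = 1/160 − 1/528 = 0.0043561 mm⁻¹, so dᵢ ≈ 229.5652 mm.
Magnification m = dᵢ/dₒ = 229.5652/528 ≈ 0.43478.

0.435×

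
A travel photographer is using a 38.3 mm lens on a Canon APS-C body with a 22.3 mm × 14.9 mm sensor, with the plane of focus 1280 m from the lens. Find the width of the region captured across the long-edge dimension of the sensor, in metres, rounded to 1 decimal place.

745.3 m

dₒ: 1280 m = 1.28e+06 mm.
Similar triangles through the lens centre give W/dₒ = w/dᵢ; with 1/f = 1/dₒ + 1/dᵢ this gives W = w·(dₒ − f)/f.
W = 22.3 mm × (1.28e+06 − 38.3) / 38.3 = 22.3 × 33419.3655 ≈ 745251.851 mm = 745.252 m.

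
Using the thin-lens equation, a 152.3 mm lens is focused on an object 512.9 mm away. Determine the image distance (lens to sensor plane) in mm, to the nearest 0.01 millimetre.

1/dᵢ = 1/f − 1/dₒ = 1/152.3 − 1/512.9 = 0.0046163 mm⁻¹.
dᵢ = 1/0.0046163 ≈ 216.6242 mm.

216.62 mm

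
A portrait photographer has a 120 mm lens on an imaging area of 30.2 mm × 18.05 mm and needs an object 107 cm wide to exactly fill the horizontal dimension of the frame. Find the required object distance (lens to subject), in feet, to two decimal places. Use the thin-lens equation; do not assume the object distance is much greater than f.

W: 107 cm = 1070 mm.
Magnification m = w/W = dᵢ/dₒ; combined with 1/f = 1/dₒ + 1/dᵢ this gives dₒ = f·(1 + W/w).
dₒ = 120 mm × (1 + 1070/30.2) = 120 × 36.4305 ≈ 4371.656 mm = 4371.656/304.8 ft = 14.3427 ft.

14.34 ft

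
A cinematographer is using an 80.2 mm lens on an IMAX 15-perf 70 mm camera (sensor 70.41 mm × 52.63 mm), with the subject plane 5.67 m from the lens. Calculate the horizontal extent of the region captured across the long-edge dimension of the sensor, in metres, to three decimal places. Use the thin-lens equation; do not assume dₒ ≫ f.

dₒ: 5.67 m = 5670 mm.
Similar triangles through the lens centre give W/dₒ = w/dᵢ; with 1/f = 1/dₒ + 1/dᵢ this gives W = w·(dₒ − f)/f.
W = 70.41 mm × (5670 − 80.2) / 80.2 = 70.41 × 69.6983 ≈ 4907.454 mm = 4.90745 m.

4.907 m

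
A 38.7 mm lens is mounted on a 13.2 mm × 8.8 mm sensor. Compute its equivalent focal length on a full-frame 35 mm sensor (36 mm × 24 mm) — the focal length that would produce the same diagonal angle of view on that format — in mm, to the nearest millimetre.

106 mm

Sensor diagonal = √(13.2² + 8.8²) = √251.6800 ≈ 15.8644 mm.
Sensor diagonal = √(36² + 24²) = √1872.0000 ≈ 43.2666 mm.
Equal angle of view means equal diagonal/f ratio, so f₂ = f₁ · (diagonal₂/diagonal₁) = 38.7 × 43.2666/15.8644.
f₂ = 38.7 × 2.72727 ≈ 105.545 mm.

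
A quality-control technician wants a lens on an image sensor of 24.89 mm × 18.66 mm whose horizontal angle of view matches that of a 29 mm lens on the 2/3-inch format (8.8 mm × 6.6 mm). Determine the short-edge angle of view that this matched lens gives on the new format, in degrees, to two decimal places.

Equal horizontal AOV ⇒ f₂ = f₁ · 24.89/8.8 = 29 × 2.82841 ≈ 82.0239 mm.
Short-edge AOV on the new format = 2·arctan(18.66 / (2 × 82.0239)) = 2·arctan(0.11375) ≈ 12.9787°.

12.98°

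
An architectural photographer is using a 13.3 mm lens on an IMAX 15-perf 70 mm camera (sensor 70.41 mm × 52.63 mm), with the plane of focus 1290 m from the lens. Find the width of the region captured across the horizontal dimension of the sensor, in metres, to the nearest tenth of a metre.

6829.2 m

dₒ: 1290 m = 1.29e+06 mm.
Similar triangles through the lens centre give W/dₒ = w/dᵢ; with 1/f = 1/dₒ + 1/dᵢ this gives W = w·(dₒ − f)/f.
W = 70.41 mm × (1.29e+06 − 13.3) / 13.3 = 70.41 × 96991.4812 ≈ 6829170.192 mm = 6829.17 m.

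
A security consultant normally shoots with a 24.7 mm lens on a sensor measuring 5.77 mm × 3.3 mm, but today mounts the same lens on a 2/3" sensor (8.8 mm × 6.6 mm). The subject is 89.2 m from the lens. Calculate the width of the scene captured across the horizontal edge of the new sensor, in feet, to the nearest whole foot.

The focal length stays 24.7 mm; the relevant sensor dimension is now w = 8.8 mm. Object distance dₒ = 89.2 m = 89200 mm.
Thin-lens field width W = w·(dₒ − f)/f = 8.8 × (89200 − 24.7)/24.7 ≈ 31770.957 mm = 31770.957/304.8 ft = 104.235 ft.

104 ft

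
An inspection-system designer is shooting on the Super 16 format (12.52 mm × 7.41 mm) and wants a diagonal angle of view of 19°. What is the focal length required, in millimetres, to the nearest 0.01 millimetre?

Sensor diagonal = √(12.52² + 7.41²) = √211.6585 ≈ 14.5485 mm.
From α = 2·arctan(d/2f) we get f = d / (2·tan(α/2)).
With d = 14.5485 mm and α/2 = 9.5°, tan(α/2) ≈ 0.16734, so f ≈ 14.5485 / 0.33469 ≈ 43.4692 mm.

43.47 mm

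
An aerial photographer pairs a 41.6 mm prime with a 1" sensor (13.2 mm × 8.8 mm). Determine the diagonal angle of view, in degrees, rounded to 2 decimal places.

Sensor diagonal = √(13.2² + 8.8²) = √251.6800 ≈ 15.8644 mm.
Angle of view α = 2·arctan(d/2f) with d = 15.8644 mm and f = 41.6 mm.
d/2f = 0.19068; arctan(0.19068) ≈ 10.7955°, so α ≈ 21.5909°.

21.59°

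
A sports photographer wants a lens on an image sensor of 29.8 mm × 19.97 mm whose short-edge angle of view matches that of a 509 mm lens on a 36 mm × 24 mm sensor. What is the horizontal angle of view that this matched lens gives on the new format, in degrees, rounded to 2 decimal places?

4.03°

Equal short-edge AOV ⇒ f₂ = f₁ · 19.97/24 = 509 × 0.83208 ≈ 423.5304 mm.
Horizontal AOV on the new format = 2·arctan(29.8 / (2 × 423.5304)) = 2·arctan(0.03518) ≈ 4.0297°.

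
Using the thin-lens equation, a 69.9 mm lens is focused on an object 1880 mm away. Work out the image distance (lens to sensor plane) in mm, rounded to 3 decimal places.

72.599 mm

1/dᵢ = 1/f − 1/dₒ = 1/69.9 − 1/1880 = 0.0137742 mm⁻¹.
dᵢ = 1/0.0137742 ≈ 72.5993 mm.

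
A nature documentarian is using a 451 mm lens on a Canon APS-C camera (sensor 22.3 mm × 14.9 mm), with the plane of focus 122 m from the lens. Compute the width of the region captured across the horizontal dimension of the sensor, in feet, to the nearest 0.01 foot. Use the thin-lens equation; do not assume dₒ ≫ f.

dₒ: 122 m = 122000 mm.
Similar triangles through the lens centre give W/dₒ = w/dᵢ; with 1/f = 1/dₒ + 1/dᵢ this gives W = w·(dₒ − f)/f.
W = 22.3 mm × (122000 − 451) / 451 = 22.3 × 269.5100 ≈ 6010.073 mm = 6010.073/304.8 ft = 19.7181 ft.

19.72 ft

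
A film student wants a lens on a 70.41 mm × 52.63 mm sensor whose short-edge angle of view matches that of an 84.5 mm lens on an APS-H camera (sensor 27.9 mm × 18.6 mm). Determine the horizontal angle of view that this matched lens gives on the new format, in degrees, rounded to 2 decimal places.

Equal short-edge AOV ⇒ f₂ = f₁ · 52.63/18.6 = 84.5 × 2.82957 ≈ 239.0987 mm.
Horizontal AOV on the new format = 2·arctan(70.41 / (2 × 239.0987)) = 2·arctan(0.14724) ≈ 16.7521°.

16.75°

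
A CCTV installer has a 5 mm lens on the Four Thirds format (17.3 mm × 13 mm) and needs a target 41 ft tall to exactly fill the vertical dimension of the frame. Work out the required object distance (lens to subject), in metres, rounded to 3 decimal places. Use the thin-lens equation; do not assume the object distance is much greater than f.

W: 41 ft × 304.8 mm/ft = 12496.80 mm.
Magnification m = h/W = dᵢ/dₒ; combined with 1/f = 1/dₒ + 1/dᵢ this gives dₒ = f·(1 + W/h).
dₒ = 5 mm × (1 + 12496.8/13) = 5 × 962.2923 ≈ 4811.461 mm = 4.81146 m.

4.811 m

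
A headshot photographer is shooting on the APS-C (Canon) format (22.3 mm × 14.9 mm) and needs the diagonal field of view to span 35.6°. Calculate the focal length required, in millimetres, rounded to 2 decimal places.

Sensor diagonal = √(22.3² + 14.9²) = √719.3000 ≈ 26.8198 mm.
From α = 2·arctan(d/2f) we get f = d / (2·tan(α/2)).
With d = 26.8198 mm and α/2 = 17.8°, tan(α/2) ≈ 0.32106, so f ≈ 26.8198 / 0.64213 ≈ 41.7669 mm.

41.77 mm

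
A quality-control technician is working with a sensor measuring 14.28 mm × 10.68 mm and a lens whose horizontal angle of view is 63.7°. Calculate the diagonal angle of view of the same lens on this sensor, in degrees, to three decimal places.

75.606°

From the horizontal AOV: f = 14.28 / (2·tan(31.85°)) = 14.28 / 1.24247 ≈ 11.4932 mm.
Sensor diagonal = √(14.28² + 10.68²) = √317.9808 ≈ 17.8320 mm.
Diagonal AOV = 2·arctan(17.8320 / (2 × 11.4932)) = 2·arctan(0.77576) ≈ 75.6059°.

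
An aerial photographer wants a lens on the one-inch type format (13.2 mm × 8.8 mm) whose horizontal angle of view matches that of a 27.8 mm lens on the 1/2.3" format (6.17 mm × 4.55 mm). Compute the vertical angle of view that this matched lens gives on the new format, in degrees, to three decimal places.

Equal horizontal AOV ⇒ f₂ = f₁ · 13.2/6.17 = 27.8 × 2.13938 ≈ 59.4749 mm.
Vertical AOV on the new format = 2·arctan(8.8 / (2 × 59.4749)) = 2·arctan(0.07398) ≈ 8.4622°.

8.462°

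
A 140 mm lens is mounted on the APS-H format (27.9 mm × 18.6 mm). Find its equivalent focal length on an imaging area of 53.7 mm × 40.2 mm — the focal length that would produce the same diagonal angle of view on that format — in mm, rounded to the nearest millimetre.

Sensor diagonal = √(27.9² + 18.6²) = √1124.3700 ≈ 33.5316 mm.
Sensor diagonal = √(53.7² + 40.2²) = √4499.7300 ≈ 67.0800 mm.
Equal angle of view means equal diagonal/f ratio, so f₂ = f₁ · (diagonal₂/diagonal₁) = 140 × 67.0800/33.5316.
f₂ = 140 × 2.00050 ≈ 280.070 mm.

280 mm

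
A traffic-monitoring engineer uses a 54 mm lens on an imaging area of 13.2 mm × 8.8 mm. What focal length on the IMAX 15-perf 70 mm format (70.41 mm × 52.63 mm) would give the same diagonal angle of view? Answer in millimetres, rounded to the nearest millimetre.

Sensor diagonal = √(13.2² + 8.8²) = √251.6800 ≈ 15.8644 mm.
Sensor diagonal = √(70.41² + 52.63²) = √7727.4850 ≈ 87.9061 mm.
Equal angle of view means equal diagonal/f ratio, so f₂ = f₁ · (diagonal₂/diagonal₁) = 54 × 87.9061/15.8644.
f₂ = 54 × 5.54108 ≈ 299.219 mm.

299 mm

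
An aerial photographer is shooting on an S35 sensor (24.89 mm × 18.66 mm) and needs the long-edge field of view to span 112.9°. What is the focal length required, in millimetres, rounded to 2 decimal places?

8.25 mm

From α = 2·arctan(w/2f) we get f = w / (2·tan(α/2)).
With w = 24.89 mm and α/2 = 56.45°, tan(α/2) ≈ 1.50797, so f ≈ 24.89 / 3.01595 ≈ 8.2528 mm.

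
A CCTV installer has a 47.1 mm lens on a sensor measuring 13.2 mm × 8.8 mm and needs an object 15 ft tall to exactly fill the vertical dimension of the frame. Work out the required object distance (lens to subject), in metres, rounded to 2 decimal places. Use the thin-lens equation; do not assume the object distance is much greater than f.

24.52 m

W: 15 ft × 304.8 mm/ft = 4572.00 mm.
Magnification m = h/W = dᵢ/dₒ; combined with 1/f = 1/dₒ + 1/dᵢ this gives dₒ = f·(1 + W/h).
dₒ = 47.1 mm × (1 + 4572/8.8) = 47.1 × 520.5454 ≈ 24517.690 mm = 24.5177 m.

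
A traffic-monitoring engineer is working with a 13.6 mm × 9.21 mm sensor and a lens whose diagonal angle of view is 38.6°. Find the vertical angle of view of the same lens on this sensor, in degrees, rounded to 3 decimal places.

22.219°

Sensor diagonal = √(13.6² + 9.21²) = √269.7841 ≈ 16.4251 mm.
From the diagonal AOV: f = 16.4251 / (2·tan(19.3°)) = 16.4251 / 0.70039 ≈ 23.4514 mm.
Vertical AOV = 2·arctan(9.21 / (2 × 23.4514)) = 2·arctan(0.19636) ≈ 22.2189°.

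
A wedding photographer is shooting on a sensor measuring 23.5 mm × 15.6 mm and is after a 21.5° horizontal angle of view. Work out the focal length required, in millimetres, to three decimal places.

From α = 2·arctan(w/2f) we get f = w / (2·tan(α/2)).
With w = 23.5 mm and α/2 = 10.75°, tan(α/2) ≈ 0.18986, so f ≈ 23.5 / 0.37971 ≈ 61.8890 mm.

61.889 mm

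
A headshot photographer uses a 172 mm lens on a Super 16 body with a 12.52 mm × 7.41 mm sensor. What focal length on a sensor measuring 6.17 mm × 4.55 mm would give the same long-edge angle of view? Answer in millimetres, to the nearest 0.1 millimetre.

Equal angle of view means equal width/f ratio, so f₂ = f₁ · (width₂/width₁) = 172 × 6.17/12.52.
f₂ = 172 × 0.49281 ≈ 84.764 mm.

84.8 mm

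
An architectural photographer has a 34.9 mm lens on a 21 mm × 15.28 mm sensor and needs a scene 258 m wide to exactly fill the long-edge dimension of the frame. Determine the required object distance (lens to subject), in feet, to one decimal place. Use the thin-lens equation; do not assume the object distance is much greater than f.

1406.8 ft

W: 258 m = 258000 mm.
Magnification m = w/W = dᵢ/dₒ; combined with 1/f = 1/dₒ + 1/dᵢ this gives dₒ = f·(1 + W/w).
dₒ = 34.9 mm × (1 + 258000/21) = 34.9 × 12286.7143 ≈ 428806.329 mm = 428806.329/304.8 ft = 1406.84 ft.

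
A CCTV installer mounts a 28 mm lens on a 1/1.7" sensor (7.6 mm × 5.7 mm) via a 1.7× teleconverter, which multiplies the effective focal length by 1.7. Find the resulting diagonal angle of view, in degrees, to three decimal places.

11.397°

Effective focal length f = 28 × 1.7 = 47.6 mm.
Sensor diagonal = √(7.6² + 5.7²) = √90.2500 ≈ 9.5000 mm.
α = 2·arctan(9.500 / (2 × 47.6)) = 2·arctan(0.09979) ≈ 11.3974°.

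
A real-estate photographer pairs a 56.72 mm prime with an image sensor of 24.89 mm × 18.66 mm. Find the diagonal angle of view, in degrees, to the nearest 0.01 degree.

30.67°

Sensor diagonal = √(24.89² + 18.66²) = √967.7077 ≈ 31.1080 mm.
Angle of view α = 2·arctan(d/2f) with d = 31.1080 mm and f = 56.72 mm.
d/2f = 0.27422; arctan(0.27422) ≈ 15.3349°, so α ≈ 30.6698°.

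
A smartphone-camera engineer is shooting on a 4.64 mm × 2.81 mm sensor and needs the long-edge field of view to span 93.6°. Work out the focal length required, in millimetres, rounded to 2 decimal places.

2.18 mm

From α = 2·arctan(w/2f) we get f = w / (2·tan(α/2)).
With w = 4.64 mm and α/2 = 46.8°, tan(α/2) ≈ 1.06489, so f ≈ 4.64 / 2.12978 ≈ 2.1786 mm.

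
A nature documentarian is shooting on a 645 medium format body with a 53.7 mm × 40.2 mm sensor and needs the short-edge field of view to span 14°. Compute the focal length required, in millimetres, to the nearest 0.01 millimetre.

From α = 2·arctan(h/2f) we get f = h / (2·tan(α/2)).
With h = 40.2 mm and α/2 = 7°, tan(α/2) ≈ 0.12278, so f ≈ 40.2 / 0.24557 ≈ 163.7014 mm.

163.70 mm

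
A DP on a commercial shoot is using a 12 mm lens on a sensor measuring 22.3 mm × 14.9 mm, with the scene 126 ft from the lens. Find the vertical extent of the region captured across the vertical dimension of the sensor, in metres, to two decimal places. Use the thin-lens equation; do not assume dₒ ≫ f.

47.67 m

dₒ: 126 ft × 304.8 mm/ft = 38404.80 mm.
Similar triangles through the lens centre give W/dₒ = h/dᵢ; with 1/f = 1/dₒ + 1/dᵢ this gives W = h·(dₒ − f)/f.
W = 14.9 mm × (38404.8 − 12) / 12 = 14.9 × 3199.3999 ≈ 47671.058 mm = 47.6711 m.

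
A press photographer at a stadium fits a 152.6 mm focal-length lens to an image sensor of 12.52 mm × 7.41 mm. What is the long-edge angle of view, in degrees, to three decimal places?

4.698°

Angle of view α = 2·arctan(w/2f) with w = 12.52 mm and f = 152.6 mm.
w/2f = 0.04102; arctan(0.04102) ≈ 2.3491°, so α ≈ 4.6982°.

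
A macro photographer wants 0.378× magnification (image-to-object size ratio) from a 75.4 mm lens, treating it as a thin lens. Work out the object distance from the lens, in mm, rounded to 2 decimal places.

With m = dᵢ/dₒ and 1/f = 1/dₒ + 1/dᵢ, substituting dᵢ = m·dₒ gives 1/f = (1 + 1/m)/dₒ, hence dₒ = f·(1 + 1/m).
dₒ = 75.4 × (1 + 1/0.378) = 75.4 × 3.64550 ≈ 274.871 mm.

274.87 mm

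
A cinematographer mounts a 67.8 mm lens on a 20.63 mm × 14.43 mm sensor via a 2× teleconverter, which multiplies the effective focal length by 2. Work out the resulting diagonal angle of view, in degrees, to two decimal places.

Effective focal length f = 67.8 × 2 = 135.6 mm.
Sensor diagonal = √(20.63² + 14.43²) = √633.8218 ≈ 25.1758 mm.
α = 2·arctan(25.176 / (2 × 135.6)) = 2·arctan(0.09283) ≈ 10.6073°.

10.61°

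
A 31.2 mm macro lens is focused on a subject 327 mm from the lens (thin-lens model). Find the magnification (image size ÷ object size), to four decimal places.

Thin lens: 1/f = 1/dₒ + 1/dᵢ → 1/dᵢ = 1/31.2 − 1/327 = 0.0289932 mm⁻¹, so dᵢ ≈ 34.4909 mm.
Magnification m = dᵢ/dₒ = 34.4909/327 ≈ 0.10548.

0.1055×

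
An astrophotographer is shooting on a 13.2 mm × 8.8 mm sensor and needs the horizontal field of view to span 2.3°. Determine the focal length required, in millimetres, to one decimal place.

From α = 2·arctan(w/2f) we get f = w / (2·tan(α/2)).
With w = 13.2 mm and α/2 = 1.15°, tan(α/2) ≈ 0.02007, so f ≈ 13.2 / 0.04015 ≈ 328.7838 mm.

328.8 mm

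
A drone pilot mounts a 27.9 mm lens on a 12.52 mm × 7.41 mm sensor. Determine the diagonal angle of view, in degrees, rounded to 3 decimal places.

29.226°

Sensor diagonal = √(12.52² + 7.41²) = √211.6585 ≈ 14.5485 mm.
Angle of view α = 2·arctan(d/2f) with d = 14.5485 mm and f = 27.9 mm.
d/2f = 0.26073; arctan(0.26073) ≈ 14.6132°, so α ≈ 29.2263°.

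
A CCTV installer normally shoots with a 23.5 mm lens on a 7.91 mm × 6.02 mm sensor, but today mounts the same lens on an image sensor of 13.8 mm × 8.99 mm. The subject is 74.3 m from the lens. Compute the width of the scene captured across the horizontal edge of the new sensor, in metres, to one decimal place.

43.6 m

The focal length stays 23.5 mm; the relevant sensor dimension is now w = 13.8 mm. Object distance dₒ = 74.3 m = 74300 mm.
Thin-lens field width W = w·(dₒ − f)/f = 13.8 × (74300 − 23.5)/23.5 ≈ 43617.689 mm = 43.6177 m.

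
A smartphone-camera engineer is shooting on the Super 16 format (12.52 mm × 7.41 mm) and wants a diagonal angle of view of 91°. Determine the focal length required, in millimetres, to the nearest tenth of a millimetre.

Sensor diagonal = √(12.52² + 7.41²) = √211.6585 ≈ 14.5485 mm.
From α = 2·arctan(d/2f) we get f = d / (2·tan(α/2)).
With d = 14.5485 mm and α/2 = 45.5°, tan(α/2) ≈ 1.01761, so f ≈ 14.5485 / 2.03521 ≈ 7.1484 mm.

7.1 mm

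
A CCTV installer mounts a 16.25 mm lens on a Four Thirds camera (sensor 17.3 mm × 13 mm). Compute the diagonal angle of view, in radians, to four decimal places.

Sensor diagonal = √(17.3² + 13²) = √468.2900 ≈ 21.6400 mm.
Angle of view α = 2·arctan(d/2f) with d = 21.6400 mm and f = 16.25 mm.
d/2f = 0.66585; arctan(0.66585) ≈ 0.5874 rad, so α ≈ 1.1749 rad.

1.1749 rad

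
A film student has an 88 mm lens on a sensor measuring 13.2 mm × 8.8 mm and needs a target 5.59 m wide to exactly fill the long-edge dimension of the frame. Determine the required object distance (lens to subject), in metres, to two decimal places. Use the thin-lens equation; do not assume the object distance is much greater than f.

W: 5.59 m = 5590 mm.
Magnification m = w/W = dᵢ/dₒ; combined with 1/f = 1/dₒ + 1/dᵢ this gives dₒ = f·(1 + W/w).
dₒ = 88 mm × (1 + 5590/13.2) = 88 × 424.4848 ≈ 37354.667 mm = 37.3547 m.

37.35 m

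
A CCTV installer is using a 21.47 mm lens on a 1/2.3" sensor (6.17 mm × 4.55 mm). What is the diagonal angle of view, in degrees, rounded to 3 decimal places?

20.245°

Sensor diagonal = √(6.17² + 4.55²) = √58.7714 ≈ 7.6663 mm.
Angle of view α = 2·arctan(d/2f) with d = 7.6663 mm and f = 21.47 mm.
d/2f = 0.17853; arctan(0.17853) ≈ 10.1226°, so α ≈ 20.2452°.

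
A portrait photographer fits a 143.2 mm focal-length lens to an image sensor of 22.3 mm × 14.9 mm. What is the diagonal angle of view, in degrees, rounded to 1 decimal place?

10.7°

Sensor diagonal = √(22.3² + 14.9²) = √719.3000 ≈ 26.8198 mm.
Angle of view α = 2·arctan(d/2f) with d = 26.8198 mm and f = 143.2 mm.
d/2f = 0.09364; arctan(0.09364) ≈ 5.3498°, so α ≈ 10.6997°.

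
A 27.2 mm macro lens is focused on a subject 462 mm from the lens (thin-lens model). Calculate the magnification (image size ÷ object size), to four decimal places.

Thin lens: 1/f = 1/dₒ + 1/dᵢ → 1/dᵢ = 1/27.2 − 1/462 = 0.0346002 mm⁻¹, so dᵢ ≈ 28.9016 mm.
Magnification m = dᵢ/dₒ = 28.9016/462 ≈ 0.06256.

0.0626×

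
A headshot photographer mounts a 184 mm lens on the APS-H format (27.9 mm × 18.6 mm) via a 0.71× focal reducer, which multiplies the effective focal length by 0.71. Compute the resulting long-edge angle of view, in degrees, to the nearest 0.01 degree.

Effective focal length f = 184 × 0.71 = 130.64 mm.
α = 2·arctan(27.9 / (2 × 130.64)) = 2·arctan(0.10678) ≈ 12.1901°.

12.19°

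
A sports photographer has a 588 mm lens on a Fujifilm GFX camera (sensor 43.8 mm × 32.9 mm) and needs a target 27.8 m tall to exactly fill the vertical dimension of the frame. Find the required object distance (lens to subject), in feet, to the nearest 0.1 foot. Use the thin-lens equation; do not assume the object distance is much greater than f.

1632.0 ft

W: 27.8 m = 27800 mm.
Magnification m = h/W = dᵢ/dₒ; combined with 1/f = 1/dₒ + 1/dᵢ this gives dₒ = f·(1 + W/h).
dₒ = 588 mm × (1 + 27800/32.9) = 588 × 845.9848 ≈ 497439.064 mm = 497439.064/304.8 ft = 1632.02 ft.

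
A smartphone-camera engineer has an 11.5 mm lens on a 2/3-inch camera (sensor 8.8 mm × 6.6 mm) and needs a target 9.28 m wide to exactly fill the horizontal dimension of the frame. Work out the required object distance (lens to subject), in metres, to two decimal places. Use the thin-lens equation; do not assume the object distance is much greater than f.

12.14 m

W: 9.28 m = 9280 mm.
Magnification m = w/W = dᵢ/dₒ; combined with 1/f = 1/dₒ + 1/dᵢ this gives dₒ = f·(1 + W/w).
dₒ = 11.5 mm × (1 + 9280/8.8) = 11.5 × 1055.5455 ≈ 12138.773 mm = 12.1388 m.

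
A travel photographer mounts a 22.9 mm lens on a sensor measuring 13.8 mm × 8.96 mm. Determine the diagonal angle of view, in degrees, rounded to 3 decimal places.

Sensor diagonal = √(13.8² + 8.96²) = √270.7216 ≈ 16.4536 mm.
Angle of view α = 2·arctan(d/2f) with d = 16.4536 mm and f = 22.9 mm.
d/2f = 0.35925; arctan(0.35925) ≈ 19.7608°, so α ≈ 39.5216°.

39.522°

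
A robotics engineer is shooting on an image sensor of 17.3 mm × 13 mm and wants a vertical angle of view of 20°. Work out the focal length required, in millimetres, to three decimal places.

36.863 mm

From α = 2·arctan(h/2f) we get f = h / (2·tan(α/2)).
With h = 13 mm and α/2 = 10°, tan(α/2) ≈ 0.17633, so f ≈ 13 / 0.35265 ≈ 36.8633 mm.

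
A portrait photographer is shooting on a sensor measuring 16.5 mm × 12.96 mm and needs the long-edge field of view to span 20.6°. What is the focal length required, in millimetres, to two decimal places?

From α = 2·arctan(w/2f) we get f = w / (2·tan(α/2)).
With w = 16.5 mm and α/2 = 10.3°, tan(α/2) ≈ 0.18173, so f ≈ 16.5 / 0.36346 ≈ 45.3968 mm.

45.40 mm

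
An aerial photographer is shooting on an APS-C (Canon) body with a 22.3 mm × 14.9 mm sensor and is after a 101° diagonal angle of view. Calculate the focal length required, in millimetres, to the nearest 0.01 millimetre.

Sensor diagonal = √(22.3² + 14.9²) = √719.3000 ≈ 26.8198 mm.
From α = 2·arctan(d/2f) we get f = d / (2·tan(α/2)).
With d = 26.8198 mm and α/2 = 50.5°, tan(α/2) ≈ 1.21310, so f ≈ 26.8198 / 2.42619 ≈ 11.0543 mm.

11.05 mm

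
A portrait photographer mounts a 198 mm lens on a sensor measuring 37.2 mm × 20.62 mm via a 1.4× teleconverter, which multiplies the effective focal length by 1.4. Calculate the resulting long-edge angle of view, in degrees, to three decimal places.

7.678°

Effective focal length f = 198 × 1.4 = 277.2 mm.
α = 2·arctan(37.2 / (2 × 277.2)) = 2·arctan(0.06710) ≈ 7.6775°.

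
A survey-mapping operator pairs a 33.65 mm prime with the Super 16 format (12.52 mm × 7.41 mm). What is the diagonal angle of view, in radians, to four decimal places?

0.4258 rad

Sensor diagonal = √(12.52² + 7.41²) = √211.6585 ≈ 14.5485 mm.
Angle of view α = 2·arctan(d/2f) with d = 14.5485 mm and f = 33.65 mm.
d/2f = 0.21617; arctan(0.21617) ≈ 0.2129 rad, so α ≈ 0.4258 rad.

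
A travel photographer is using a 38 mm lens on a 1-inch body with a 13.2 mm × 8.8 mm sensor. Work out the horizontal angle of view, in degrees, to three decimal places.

Angle of view α = 2·arctan(w/2f) with w = 13.2 mm and f = 38 mm.
w/2f = 0.17368; arctan(0.17368) ≈ 9.8531°, so α ≈ 19.7062°.

19.706°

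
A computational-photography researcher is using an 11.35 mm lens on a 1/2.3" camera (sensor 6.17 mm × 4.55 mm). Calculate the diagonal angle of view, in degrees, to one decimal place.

Sensor diagonal = √(6.17² + 4.55²) = √58.7714 ≈ 7.6663 mm.
Angle of view α = 2·arctan(d/2f) with d = 7.6663 mm and f = 11.35 mm.
d/2f = 0.33772; arctan(0.33772) ≈ 18.6609°, so α ≈ 37.3217°.

37.3°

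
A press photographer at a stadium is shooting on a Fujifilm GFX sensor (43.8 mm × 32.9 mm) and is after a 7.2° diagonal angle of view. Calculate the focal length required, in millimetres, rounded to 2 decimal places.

435.35 mm

Sensor diagonal = √(43.8² + 32.9²) = √3000.8500 ≈ 54.7800 mm.
From α = 2·arctan(d/2f) we get f = d / (2·tan(α/2)).
With d = 54.7800 mm and α/2 = 3.6°, tan(α/2) ≈ 0.06291, so f ≈ 54.7800 / 0.12583 ≈ 435.3517 mm.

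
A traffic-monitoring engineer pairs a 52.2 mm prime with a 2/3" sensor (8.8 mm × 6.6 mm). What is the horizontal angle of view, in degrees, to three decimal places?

9.636°

Angle of view α = 2·arctan(w/2f) with w = 8.8 mm and f = 52.2 mm.
w/2f = 0.08429; arctan(0.08429) ≈ 4.8181°, so α ≈ 9.6363°.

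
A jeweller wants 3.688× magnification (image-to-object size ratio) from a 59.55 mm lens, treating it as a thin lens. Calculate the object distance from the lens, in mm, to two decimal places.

With m = dᵢ/dₒ and 1/f = 1/dₒ + 1/dᵢ, substituting dᵢ = m·dₒ gives 1/f = (1 + 1/m)/dₒ, hence dₒ = f·(1 + 1/m).
dₒ = 59.55 × (1 + 1/3.688) = 59.55 × 1.27115 ≈ 75.697 mm.

75.70 mm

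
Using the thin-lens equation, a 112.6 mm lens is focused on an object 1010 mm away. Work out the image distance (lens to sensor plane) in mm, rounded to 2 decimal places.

1/dᵢ = 1/f − 1/dₒ = 1/112.6 − 1/1010 = 0.0078909 mm⁻¹.
dᵢ = 1/0.0078909 ≈ 126.7283 mm.

126.73 mm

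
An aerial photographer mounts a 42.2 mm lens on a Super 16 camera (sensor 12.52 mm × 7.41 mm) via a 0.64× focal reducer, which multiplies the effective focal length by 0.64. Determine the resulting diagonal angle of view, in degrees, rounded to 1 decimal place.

Effective focal length f = 42.2 × 0.64 = 27.008 mm.
Sensor diagonal = √(12.52² + 7.41²) = √211.6585 ≈ 14.5485 mm.
α = 2·arctan(14.548 / (2 × 27.008)) = 2·arctan(0.26934) ≈ 30.1483°.

30.1°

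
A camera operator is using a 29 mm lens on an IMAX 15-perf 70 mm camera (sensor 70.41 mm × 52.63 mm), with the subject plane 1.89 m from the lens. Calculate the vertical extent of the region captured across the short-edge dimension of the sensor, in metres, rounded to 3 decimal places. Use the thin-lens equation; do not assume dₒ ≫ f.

dₒ: 1.89 m = 1890 mm.
Similar triangles through the lens centre give W/dₒ = h/dᵢ; with 1/f = 1/dₒ + 1/dᵢ this gives W = h·(dₒ − f)/f.
W = 52.63 mm × (1890 − 29) / 29 = 52.63 × 64.1724 ≈ 3377.394 mm = 3.37739 m.

3.377 m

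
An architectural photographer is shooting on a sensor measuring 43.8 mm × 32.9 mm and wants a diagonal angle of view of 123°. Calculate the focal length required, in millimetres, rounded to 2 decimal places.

14.87 mm

Sensor diagonal = √(43.8² + 32.9²) = √3000.8500 ≈ 54.7800 mm.
From α = 2·arctan(d/2f) we get f = d / (2·tan(α/2)).
With d = 54.7800 mm and α/2 = 61.5°, tan(α/2) ≈ 1.84177, so f ≈ 54.7800 / 3.68354 ≈ 14.8716 mm.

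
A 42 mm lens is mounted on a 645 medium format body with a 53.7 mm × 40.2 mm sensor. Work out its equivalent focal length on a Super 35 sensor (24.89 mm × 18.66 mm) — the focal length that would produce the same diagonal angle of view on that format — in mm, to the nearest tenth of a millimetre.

Sensor diagonal = √(53.7² + 40.2²) = √4499.7300 ≈ 67.0800 mm.
Sensor diagonal = √(24.89² + 18.66²) = √967.7077 ≈ 31.1080 mm.
Equal angle of view means equal diagonal/f ratio, so f₂ = f₁ · (diagonal₂/diagonal₁) = 42 × 31.1080/67.0800.
f₂ = 42 × 0.46374 ≈ 19.477 mm.

19.5 mm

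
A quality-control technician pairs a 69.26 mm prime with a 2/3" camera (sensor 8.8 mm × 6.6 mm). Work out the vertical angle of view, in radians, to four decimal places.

0.0952 rad

Angle of view α = 2·arctan(h/2f) with h = 6.6 mm and f = 69.26 mm.
h/2f = 0.04765; arctan(0.04765) ≈ 0.0476 rad, so α ≈ 0.0952 rad.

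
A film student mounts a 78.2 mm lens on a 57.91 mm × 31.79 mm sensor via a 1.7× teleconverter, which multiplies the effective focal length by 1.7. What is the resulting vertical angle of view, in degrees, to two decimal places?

13.64°

Effective focal length f = 78.2 × 1.7 = 132.94 mm.
α = 2·arctan(31.79 / (2 × 132.94)) = 2·arctan(0.11957) ≈ 13.6364°.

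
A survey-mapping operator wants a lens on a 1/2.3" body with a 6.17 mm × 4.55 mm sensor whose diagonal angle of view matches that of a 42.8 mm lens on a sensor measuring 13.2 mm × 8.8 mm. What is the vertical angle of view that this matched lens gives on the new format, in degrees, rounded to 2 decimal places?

12.55°

Sensor diagonal = √(13.2² + 8.8²) = √251.6800 ≈ 15.8644 mm.
Sensor diagonal = √(6.17² + 4.55²) = √58.7714 ≈ 7.6663 mm.
Equal diagonal AOV ⇒ f₂ = f₁ · 7.6663/15.8644 = 42.8 × 0.48324 ≈ 20.6825 mm.
Vertical AOV on the new format = 2·arctan(4.55 / (2 × 20.6825)) = 2·arctan(0.11000) ≈ 12.5542°.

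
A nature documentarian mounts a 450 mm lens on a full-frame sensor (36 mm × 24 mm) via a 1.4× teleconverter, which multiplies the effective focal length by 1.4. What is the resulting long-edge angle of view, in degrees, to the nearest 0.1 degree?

3.3°

Effective focal length f = 450 × 1.4 = 630 mm.
α = 2·arctan(36 / (2 × 630)) = 2·arctan(0.02857) ≈ 3.2732°.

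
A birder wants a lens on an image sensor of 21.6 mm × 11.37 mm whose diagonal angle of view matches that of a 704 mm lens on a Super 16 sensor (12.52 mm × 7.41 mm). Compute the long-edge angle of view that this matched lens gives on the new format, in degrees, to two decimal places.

1.05°

Sensor diagonal = √(12.52² + 7.41²) = √211.6585 ≈ 14.5485 mm.
Sensor diagonal = √(21.6² + 11.37²) = √595.8369 ≈ 24.4098 mm.
Equal diagonal AOV ⇒ f₂ = f₁ · 24.4098/14.5485 = 704 × 1.67782 ≈ 1181.1866 mm.
Long-edge AOV on the new format = 2·arctan(21.6 / (2 × 1181.1866)) = 2·arctan(0.00914) ≈ 1.0477°.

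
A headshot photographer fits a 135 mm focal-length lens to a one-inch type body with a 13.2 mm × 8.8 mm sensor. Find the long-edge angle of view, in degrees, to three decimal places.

Angle of view α = 2·arctan(w/2f) with w = 13.2 mm and f = 135 mm.
w/2f = 0.04889; arctan(0.04889) ≈ 2.7989°, so α ≈ 5.5978°.

5.598°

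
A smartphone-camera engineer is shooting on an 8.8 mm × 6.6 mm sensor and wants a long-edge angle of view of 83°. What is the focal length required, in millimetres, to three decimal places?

From α = 2·arctan(w/2f) we get f = w / (2·tan(α/2)).
With w = 8.8 mm and α/2 = 41.5°, tan(α/2) ≈ 0.88473, so f ≈ 8.8 / 1.76945 ≈ 4.9733 mm.

4.973 mm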